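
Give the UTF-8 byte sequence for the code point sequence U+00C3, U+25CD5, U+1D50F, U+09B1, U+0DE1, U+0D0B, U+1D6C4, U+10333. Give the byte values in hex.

C3 83 F0 A5 B3 95 F0 9D 94 8F E0 A6 B1 E0 B7 A1 E0 B4 8B F0 9D 9B 84 F0 90 8C B3

U+00C3: 2-byte form → C3 83.
U+25CD5: 4-byte form → F0 A5 B3 95.
U+1D50F: 4-byte form → F0 9D 94 8F.
U+09B1: 3-byte form → E0 A6 B1.
U+0DE1: 3-byte form → E0 B7 A1.
U+0D0B: 3-byte form → E0 B4 8B.
U+1D6C4: 4-byte form → F0 9D 9B 84.
U+10333: 4-byte form → F0 90 8C B3.
Concatenated (27 bytes): C3 83 F0 A5 B3 95 F0 9D 94 8F E0 A6 B1 E0 B7 A1 E0 B4 8B F0 9D 9B 84 F0 90 8C B3.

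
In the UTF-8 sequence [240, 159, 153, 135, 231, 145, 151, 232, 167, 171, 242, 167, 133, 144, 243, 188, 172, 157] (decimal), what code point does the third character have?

U+89EB

Offset 0: leading byte 0xF0 = 11110000 → 4-byte char #1 = F0 9F 99 87.
Offset 4: leading byte 0xE7 = 11100111 → 3-byte char #2 = E7 91 97.
Offset 7: leading byte 0xE8 = 11101000 → 3-byte char #3 = E8 A7 AB.
Leading byte 0xE8 = 11101000 matches 1110xxxx → 3-byte sequence.
Byte 1: 0xE8 = 11101000, payload 1000 (4 bits).
Byte 2: 0xA7 = 10100111 (10xxxxxx ✓), payload 100111.
Byte 3: 0xAB = 10101011 (10xxxxxx ✓), payload 101011.
Concatenate: 1000100111101011 = 0x89EB (16 bits → U+89EB).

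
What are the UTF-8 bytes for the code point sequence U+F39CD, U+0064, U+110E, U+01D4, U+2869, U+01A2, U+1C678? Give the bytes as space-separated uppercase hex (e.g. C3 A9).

F3 B3 A7 8D 64 E1 84 8E C7 94 E2 A1 A9 C6 A2 F0 9C 99 B8

U+F39CD: 4-byte form → F3 B3 A7 8D.
U+0064: 1-byte form → 64.
U+110E: 3-byte form → E1 84 8E.
U+01D4: 2-byte form → C7 94.
U+2869: 3-byte form → E2 A1 A9.
U+01A2: 2-byte form → C6 A2.
U+1C678: 4-byte form → F0 9C 99 B8.
Concatenated (19 bytes): F3 B3 A7 8D 64 E1 84 8E C7 94 E2 A1 A9 C6 A2 F0 9C 99 B8.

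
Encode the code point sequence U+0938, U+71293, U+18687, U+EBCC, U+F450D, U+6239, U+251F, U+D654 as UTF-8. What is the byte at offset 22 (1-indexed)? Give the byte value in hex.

1-indexed offset 22 is 0-indexed offset 21.
U+0938 → 3-byte form E0 A4 B8 at offsets 0–2.
U+71293 → 4-byte form F1 B1 8A 93 at offsets 3–6.
U+18687 → 4-byte form F0 98 9A 87 at offsets 7–10.
U+EBCC → 3-byte form EE AF 8C at offsets 11–13.
U+F450D → 4-byte form F3 B4 94 8D at offsets 14–17.
U+6239 → 3-byte form E6 88 B9 at offsets 18–20.
U+251F → 3-byte form E2 94 9F at offsets 21–23.
Offset 21 falls in char 7's range; it's byte 1 of E2 94 9F = 0xE2.

0xE2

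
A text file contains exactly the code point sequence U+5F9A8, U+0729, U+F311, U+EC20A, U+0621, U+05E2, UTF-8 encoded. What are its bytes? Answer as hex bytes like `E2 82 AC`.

F1 9F A6 A8 DC A9 EF 8C 91 F3 AC 88 8A D8 A1 D7 A2

U+5F9A8: 4-byte form → F1 9F A6 A8.
U+0729: 2-byte form → DC A9.
U+F311: 3-byte form → EF 8C 91.
U+EC20A: 4-byte form → F3 AC 88 8A.
U+0621: 2-byte form → D8 A1.
U+05E2: 2-byte form → D7 A2.
Concatenated (17 bytes): F1 9F A6 A8 DC A9 EF 8C 91 F3 AC 88 8A D8 A1 D7 A2.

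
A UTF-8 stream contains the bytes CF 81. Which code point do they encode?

Leading byte 0xCF = 11001111 matches 110xxxxx → 2-byte sequence.
Byte 1: 0xCF = 11001111, payload 01111 (5 bits).
Byte 2: 0x81 = 10000001 (10xxxxxx ✓), payload 000001.
Concatenate: 01111000001 = 0x3C1 (11 bits → U+03C1).

U+03C1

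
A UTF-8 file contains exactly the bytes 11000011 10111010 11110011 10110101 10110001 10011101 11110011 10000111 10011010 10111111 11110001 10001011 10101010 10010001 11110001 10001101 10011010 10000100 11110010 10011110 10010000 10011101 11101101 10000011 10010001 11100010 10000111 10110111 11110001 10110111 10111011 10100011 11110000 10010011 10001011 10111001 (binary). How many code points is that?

10

Byte at offset 0: 0xC3 = 11000011 → 2-byte char (#1). Advance 2.
Byte at offset 2: 0xF3 = 11110011 → 4-byte char (#2). Advance 4.
Byte at offset 6: 0xF3 = 11110011 → 4-byte char (#3). Advance 4.
Byte at offset 10: 0xF1 = 11110001 → 4-byte char (#4). Advance 4.
Byte at offset 14: 0xF1 = 11110001 → 4-byte char (#5). Advance 4.
Byte at offset 18: 0xF2 = 11110010 → 4-byte char (#6). Advance 4.
Byte at offset 22: 0xED = 11101101 → 3-byte char (#7). Advance 3.
Byte at offset 25: 0xE2 = 11100010 → 3-byte char (#8). Advance 3.
Byte at offset 28: 0xF1 = 11110001 → 4-byte char (#9). Advance 4.
Byte at offset 32: 0xF0 = 11110000 → 4-byte char (#10). Advance 4.
Reached end at offset 36 after 10 code points.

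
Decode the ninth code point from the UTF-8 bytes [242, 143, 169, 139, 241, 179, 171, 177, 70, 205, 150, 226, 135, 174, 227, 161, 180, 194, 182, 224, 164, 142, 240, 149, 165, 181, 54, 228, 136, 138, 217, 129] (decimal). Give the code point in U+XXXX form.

U+15975

Offset 0: leading byte 0xF2 = 11110010 → 4-byte char #1 = F2 8F A9 8B.
Offset 4: leading byte 0xF1 = 11110001 → 4-byte char #2 = F1 B3 AB B1.
Offset 8: leading byte 0x46 = 01000110 → 1-byte char #3 = 46.
Offset 9: leading byte 0xCD = 11001101 → 2-byte char #4 = CD 96.
Offset 11: leading byte 0xE2 = 11100010 → 3-byte char #5 = E2 87 AE.
Offset 14: leading byte 0xE3 = 11100011 → 3-byte char #6 = E3 A1 B4.
Offset 17: leading byte 0xC2 = 11000010 → 2-byte char #7 = C2 B6.
Offset 19: leading byte 0xE0 = 11100000 → 3-byte char #8 = E0 A4 8E.
Offset 22: leading byte 0xF0 = 11110000 → 4-byte char #9 = F0 95 A5 B5.
Leading byte 0xF0 = 11110000 matches 11110xxx → 4-byte sequence.
Byte 1: 0xF0 = 11110000, payload 000 (3 bits).
Byte 2: 0x95 = 10010101 (10xxxxxx ✓), payload 010101.
Byte 3: 0xA5 = 10100101 (10xxxxxx ✓), payload 100101.
Byte 4: 0xB5 = 10110101 (10xxxxxx ✓), payload 110101.
Concatenate: 000010101100101110101 = 0x15975 (21 bits → U+15975).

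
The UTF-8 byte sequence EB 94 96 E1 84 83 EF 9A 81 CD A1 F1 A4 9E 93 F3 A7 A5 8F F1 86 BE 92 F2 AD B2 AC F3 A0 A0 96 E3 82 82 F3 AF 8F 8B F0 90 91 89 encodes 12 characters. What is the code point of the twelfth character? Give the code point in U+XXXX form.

Offset 0: leading byte 0xEB = 11101011 → 3-byte char #1 = EB 94 96.
Offset 3: leading byte 0xE1 = 11100001 → 3-byte char #2 = E1 84 83.
Offset 6: leading byte 0xEF = 11101111 → 3-byte char #3 = EF 9A 81.
Offset 9: leading byte 0xCD = 11001101 → 2-byte char #4 = CD A1.
Offset 11: leading byte 0xF1 = 11110001 → 4-byte char #5 = F1 A4 9E 93.
Offset 15: leading byte 0xF3 = 11110011 → 4-byte char #6 = F3 A7 A5 8F.
Offset 19: leading byte 0xF1 = 11110001 → 4-byte char #7 = F1 86 BE 92.
Offset 23: leading byte 0xF2 = 11110010 → 4-byte char #8 = F2 AD B2 AC.
Offset 27: leading byte 0xF3 = 11110011 → 4-byte char #9 = F3 A0 A0 96.
Offset 31: leading byte 0xE3 = 11100011 → 3-byte char #10 = E3 82 82.
Offset 34: leading byte 0xF3 = 11110011 → 4-byte char #11 = F3 AF 8F 8B.
Offset 38: leading byte 0xF0 = 11110000 → 4-byte char #12 = F0 90 91 89.
Leading byte 0xF0 = 11110000 matches 11110xxx → 4-byte sequence.
Byte 1: 0xF0 = 11110000, payload 000 (3 bits).
Byte 2: 0x90 = 10010000 (10xxxxxx ✓), payload 010000.
Byte 3: 0x91 = 10010001 (10xxxxxx ✓), payload 010001.
Byte 4: 0x89 = 10001001 (10xxxxxx ✓), payload 001001.
Concatenate: 000010000010001001001 = 0x10449 (21 bits → U+10449).

U+10449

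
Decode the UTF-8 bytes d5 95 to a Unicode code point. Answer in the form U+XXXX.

U+0555

Leading byte 0xD5 = 11010101 matches 110xxxxx → 2-byte sequence.
Byte 1: 0xD5 = 11010101, payload 10101 (5 bits).
Byte 2: 0x95 = 10010101 (10xxxxxx ✓), payload 010101.
Concatenate: 10101010101 = 0x555 (11 bits → U+0555).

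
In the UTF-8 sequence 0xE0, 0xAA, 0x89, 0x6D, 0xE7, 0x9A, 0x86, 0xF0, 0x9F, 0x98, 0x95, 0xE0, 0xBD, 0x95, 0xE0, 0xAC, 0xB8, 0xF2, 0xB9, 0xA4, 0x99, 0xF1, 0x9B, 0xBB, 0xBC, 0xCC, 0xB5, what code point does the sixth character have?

U+0B38

Offset 0: leading byte 0xE0 = 11100000 → 3-byte char #1 = E0 AA 89.
Offset 3: leading byte 0x6D = 01101101 → 1-byte char #2 = 6D.
Offset 4: leading byte 0xE7 = 11100111 → 3-byte char #3 = E7 9A 86.
Offset 7: leading byte 0xF0 = 11110000 → 4-byte char #4 = F0 9F 98 95.
Offset 11: leading byte 0xE0 = 11100000 → 3-byte char #5 = E0 BD 95.
Offset 14: leading byte 0xE0 = 11100000 → 3-byte char #6 = E0 AC B8.
Leading byte 0xE0 = 11100000 matches 1110xxxx → 3-byte sequence.
Byte 1: 0xE0 = 11100000, payload 0000 (4 bits).
Byte 2: 0xAC = 10101100 (10xxxxxx ✓), payload 101100.
Byte 3: 0xB8 = 10111000 (10xxxxxx ✓), payload 111000.
Concatenate: 0000101100111000 = 0xB38 (16 bits → U+0B38).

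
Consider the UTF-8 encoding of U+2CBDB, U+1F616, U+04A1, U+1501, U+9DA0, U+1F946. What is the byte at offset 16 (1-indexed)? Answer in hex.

1-indexed offset 16 is 0-indexed offset 15.
U+2CBDB → 4-byte form F0 AC AF 9B at offsets 0–3.
U+1F616 → 4-byte form F0 9F 98 96 at offsets 4–7.
U+04A1 → 2-byte form D2 A1 at offsets 8–9.
U+1501 → 3-byte form E1 94 81 at offsets 10–12.
U+9DA0 → 3-byte form E9 B6 A0 at offsets 13–15.
Offset 15 falls in char 5's range; it's byte 3 of E9 B6 A0 = 0xA0.

0xA0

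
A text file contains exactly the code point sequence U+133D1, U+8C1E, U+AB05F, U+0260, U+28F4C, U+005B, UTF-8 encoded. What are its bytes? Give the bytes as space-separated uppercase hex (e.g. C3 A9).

F0 93 8F 91 E8 B0 9E F2 AB 81 9F C9 A0 F0 A8 BD 8C 5B

U+133D1: 4-byte form → F0 93 8F 91.
U+8C1E: 3-byte form → E8 B0 9E.
U+AB05F: 4-byte form → F2 AB 81 9F.
U+0260: 2-byte form → C9 A0.
U+28F4C: 4-byte form → F0 A8 BD 8C.
U+005B: 1-byte form → 5B.
Concatenated (18 bytes): F0 93 8F 91 E8 B0 9E F2 AB 81 9F C9 A0 F0 A8 BD 8C 5B.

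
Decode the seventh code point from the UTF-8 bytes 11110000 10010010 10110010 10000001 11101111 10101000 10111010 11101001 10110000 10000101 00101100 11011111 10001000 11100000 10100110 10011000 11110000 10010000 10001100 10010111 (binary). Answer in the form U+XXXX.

U+10317

Offset 0: leading byte 0xF0 = 11110000 → 4-byte char #1 = F0 92 B2 81.
Offset 4: leading byte 0xEF = 11101111 → 3-byte char #2 = EF A8 BA.
Offset 7: leading byte 0xE9 = 11101001 → 3-byte char #3 = E9 B0 85.
Offset 10: leading byte 0x2C = 00101100 → 1-byte char #4 = 2C.
Offset 11: leading byte 0xDF = 11011111 → 2-byte char #5 = DF 88.
Offset 13: leading byte 0xE0 = 11100000 → 3-byte char #6 = E0 A6 98.
Offset 16: leading byte 0xF0 = 11110000 → 4-byte char #7 = F0 90 8C 97.
Leading byte 0xF0 = 11110000 matches 11110xxx → 4-byte sequence.
Byte 1: 0xF0 = 11110000, payload 000 (3 bits).
Byte 2: 0x90 = 10010000 (10xxxxxx ✓), payload 010000.
Byte 3: 0x8C = 10001100 (10xxxxxx ✓), payload 001100.
Byte 4: 0x97 = 10010111 (10xxxxxx ✓), payload 010111.
Concatenate: 000010000001100010111 = 0x10317 (21 bits → U+10317).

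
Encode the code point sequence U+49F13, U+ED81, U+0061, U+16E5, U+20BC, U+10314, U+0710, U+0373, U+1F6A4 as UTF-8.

F1 89 BC 93 EE B6 81 61 E1 9B A5 E2 82 BC F0 90 8C 94 DC 90 CD B3 F0 9F 9A A4

U+49F13: 4-byte form → F1 89 BC 93.
U+ED81: 3-byte form → EE B6 81.
U+0061: 1-byte form → 61.
U+16E5: 3-byte form → E1 9B A5.
U+20BC: 3-byte form → E2 82 BC.
U+10314: 4-byte form → F0 90 8C 94.
U+0710: 2-byte form → DC 90.
U+0373: 2-byte form → CD B3.
U+1F6A4: 4-byte form → F0 9F 9A A4.
Concatenated (26 bytes): F1 89 BC 93 EE B6 81 61 E1 9B A5 E2 82 BC F0 90 8C 94 DC 90 CD B3 F0 9F 9A A4.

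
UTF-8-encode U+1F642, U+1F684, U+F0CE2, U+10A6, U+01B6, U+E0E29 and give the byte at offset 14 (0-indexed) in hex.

0xA6

U+1F642 → 4-byte form F0 9F 99 82 at offsets 0–3.
U+1F684 → 4-byte form F0 9F 9A 84 at offsets 4–7.
U+F0CE2 → 4-byte form F3 B0 B3 A2 at offsets 8–11.
U+10A6 → 3-byte form E1 82 A6 at offsets 12–14.
Offset 14 falls in char 4's range; it's byte 3 of E1 82 A6 = 0xA6.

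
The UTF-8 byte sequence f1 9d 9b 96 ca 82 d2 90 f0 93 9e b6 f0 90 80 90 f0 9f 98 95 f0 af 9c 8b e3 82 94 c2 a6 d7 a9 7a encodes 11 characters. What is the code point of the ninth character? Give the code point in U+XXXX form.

U+00A6

Offset 0: leading byte 0xF1 = 11110001 → 4-byte char #1 = F1 9D 9B 96.
Offset 4: leading byte 0xCA = 11001010 → 2-byte char #2 = CA 82.
Offset 6: leading byte 0xD2 = 11010010 → 2-byte char #3 = D2 90.
Offset 8: leading byte 0xF0 = 11110000 → 4-byte char #4 = F0 93 9E B6.
Offset 12: leading byte 0xF0 = 11110000 → 4-byte char #5 = F0 90 80 90.
Offset 16: leading byte 0xF0 = 11110000 → 4-byte char #6 = F0 9F 98 95.
Offset 20: leading byte 0xF0 = 11110000 → 4-byte char #7 = F0 AF 9C 8B.
Offset 24: leading byte 0xE3 = 11100011 → 3-byte char #8 = E3 82 94.
Offset 27: leading byte 0xC2 = 11000010 → 2-byte char #9 = C2 A6.
Leading byte 0xC2 = 11000010 matches 110xxxxx → 2-byte sequence.
Byte 1: 0xC2 = 11000010, payload 00010 (5 bits).
Byte 2: 0xA6 = 10100110 (10xxxxxx ✓), payload 100110.
Concatenate: 00010100110 = 0xA6 (11 bits → U+00A6).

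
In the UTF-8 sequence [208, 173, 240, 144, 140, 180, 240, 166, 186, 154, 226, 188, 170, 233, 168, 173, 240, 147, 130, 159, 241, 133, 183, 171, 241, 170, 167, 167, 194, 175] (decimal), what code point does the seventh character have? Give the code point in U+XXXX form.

U+45DEB

Offset 0: leading byte 0xD0 = 11010000 → 2-byte char #1 = D0 AD.
Offset 2: leading byte 0xF0 = 11110000 → 4-byte char #2 = F0 90 8C B4.
Offset 6: leading byte 0xF0 = 11110000 → 4-byte char #3 = F0 A6 BA 9A.
Offset 10: leading byte 0xE2 = 11100010 → 3-byte char #4 = E2 BC AA.
Offset 13: leading byte 0xE9 = 11101001 → 3-byte char #5 = E9 A8 AD.
Offset 16: leading byte 0xF0 = 11110000 → 4-byte char #6 = F0 93 82 9F.
Offset 20: leading byte 0xF1 = 11110001 → 4-byte char #7 = F1 85 B7 AB.
Leading byte 0xF1 = 11110001 matches 11110xxx → 4-byte sequence.
Byte 1: 0xF1 = 11110001, payload 001 (3 bits).
Byte 2: 0x85 = 10000101 (10xxxxxx ✓), payload 000101.
Byte 3: 0xB7 = 10110111 (10xxxxxx ✓), payload 110111.
Byte 4: 0xAB = 10101011 (10xxxxxx ✓), payload 101011.
Concatenate: 001000101110111101011 = 0x45DEB (21 bits → U+45DEB).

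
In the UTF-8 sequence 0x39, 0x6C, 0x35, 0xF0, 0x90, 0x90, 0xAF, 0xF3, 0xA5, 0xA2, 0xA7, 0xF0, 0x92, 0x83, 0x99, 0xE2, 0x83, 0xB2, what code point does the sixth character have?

U+120D9

Offset 0: leading byte 0x39 = 00111001 → 1-byte char #1 = 39.
Offset 1: leading byte 0x6C = 01101100 → 1-byte char #2 = 6C.
Offset 2: leading byte 0x35 = 00110101 → 1-byte char #3 = 35.
Offset 3: leading byte 0xF0 = 11110000 → 4-byte char #4 = F0 90 90 AF.
Offset 7: leading byte 0xF3 = 11110011 → 4-byte char #5 = F3 A5 A2 A7.
Offset 11: leading byte 0xF0 = 11110000 → 4-byte char #6 = F0 92 83 99.
Leading byte 0xF0 = 11110000 matches 11110xxx → 4-byte sequence.
Byte 1: 0xF0 = 11110000, payload 000 (3 bits).
Byte 2: 0x92 = 10010010 (10xxxxxx ✓), payload 010010.
Byte 3: 0x83 = 10000011 (10xxxxxx ✓), payload 000011.
Byte 4: 0x99 = 10011001 (10xxxxxx ✓), payload 011001.
Concatenate: 000010010000011011001 = 0x120D9 (21 bits → U+120D9).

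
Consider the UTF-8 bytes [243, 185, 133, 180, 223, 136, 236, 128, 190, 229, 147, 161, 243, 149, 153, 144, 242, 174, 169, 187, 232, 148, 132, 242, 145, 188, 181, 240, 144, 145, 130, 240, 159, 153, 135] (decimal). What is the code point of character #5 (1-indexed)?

U+D5650

Offset 0: leading byte 0xF3 = 11110011 → 4-byte char #1 = F3 B9 85 B4.
Offset 4: leading byte 0xDF = 11011111 → 2-byte char #2 = DF 88.
Offset 6: leading byte 0xEC = 11101100 → 3-byte char #3 = EC 80 BE.
Offset 9: leading byte 0xE5 = 11100101 → 3-byte char #4 = E5 93 A1.
Offset 12: leading byte 0xF3 = 11110011 → 4-byte char #5 = F3 95 99 90.
Leading byte 0xF3 = 11110011 matches 11110xxx → 4-byte sequence.
Byte 1: 0xF3 = 11110011, payload 011 (3 bits).
Byte 2: 0x95 = 10010101 (10xxxxxx ✓), payload 010101.
Byte 3: 0x99 = 10011001 (10xxxxxx ✓), payload 011001.
Byte 4: 0x90 = 10010000 (10xxxxxx ✓), payload 010000.
Concatenate: 011010101011001010000 = 0xD5650 (21 bits → U+D5650).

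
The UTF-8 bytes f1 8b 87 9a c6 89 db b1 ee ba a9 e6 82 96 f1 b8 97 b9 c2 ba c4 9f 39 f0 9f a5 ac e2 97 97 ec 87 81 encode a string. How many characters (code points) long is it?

Byte at offset 0: 0xF1 = 11110001 → 4-byte char (#1). Advance 4.
Byte at offset 4: 0xC6 = 11000110 → 2-byte char (#2). Advance 2.
Byte at offset 6: 0xDB = 11011011 → 2-byte char (#3). Advance 2.
Byte at offset 8: 0xEE = 11101110 → 3-byte char (#4). Advance 3.
Byte at offset 11: 0xE6 = 11100110 → 3-byte char (#5). Advance 3.
Byte at offset 14: 0xF1 = 11110001 → 4-byte char (#6). Advance 4.
Byte at offset 18: 0xC2 = 11000010 → 2-byte char (#7). Advance 2.
Byte at offset 20: 0xC4 = 11000100 → 2-byte char (#8). Advance 2.
Byte at offset 22: 0x39 = 00111001 → 1-byte char (#9). Advance 1.
Byte at offset 23: 0xF0 = 11110000 → 4-byte char (#10). Advance 4.
Byte at offset 27: 0xE2 = 11100010 → 3-byte char (#11). Advance 3.
Byte at offset 30: 0xEC = 11101100 → 3-byte char (#12). Advance 3.
Reached end at offset 33 after 12 code points.

12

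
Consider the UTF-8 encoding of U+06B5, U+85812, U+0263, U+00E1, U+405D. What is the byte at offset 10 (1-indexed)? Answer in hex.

1-indexed offset 10 is 0-indexed offset 9.
U+06B5 → 2-byte form DA B5 at offsets 0–1.
U+85812 → 4-byte form F2 85 A0 92 at offsets 2–5.
U+0263 → 2-byte form C9 A3 at offsets 6–7.
U+00E1 → 2-byte form C3 A1 at offsets 8–9.
Offset 9 falls in char 4's range; it's byte 2 of C3 A1 = 0xA1.

0xA1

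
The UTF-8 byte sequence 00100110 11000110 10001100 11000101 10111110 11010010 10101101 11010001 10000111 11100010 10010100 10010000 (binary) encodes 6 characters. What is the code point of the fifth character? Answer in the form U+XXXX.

U+0447

Offset 0: leading byte 0x26 = 00100110 → 1-byte char #1 = 26.
Offset 1: leading byte 0xC6 = 11000110 → 2-byte char #2 = C6 8C.
Offset 3: leading byte 0xC5 = 11000101 → 2-byte char #3 = C5 BE.
Offset 5: leading byte 0xD2 = 11010010 → 2-byte char #4 = D2 AD.
Offset 7: leading byte 0xD1 = 11010001 → 2-byte char #5 = D1 87.
Leading byte 0xD1 = 11010001 matches 110xxxxx → 2-byte sequence.
Byte 1: 0xD1 = 11010001, payload 10001 (5 bits).
Byte 2: 0x87 = 10000111 (10xxxxxx ✓), payload 000111.
Concatenate: 10001000111 = 0x447 (11 bits → U+0447).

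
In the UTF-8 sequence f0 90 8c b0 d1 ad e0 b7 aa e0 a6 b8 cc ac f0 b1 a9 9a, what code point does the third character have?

Offset 0: leading byte 0xF0 = 11110000 → 4-byte char #1 = F0 90 8C B0.
Offset 4: leading byte 0xD1 = 11010001 → 2-byte char #2 = D1 AD.
Offset 6: leading byte 0xE0 = 11100000 → 3-byte char #3 = E0 B7 AA.
Leading byte 0xE0 = 11100000 matches 1110xxxx → 3-byte sequence.
Byte 1: 0xE0 = 11100000, payload 0000 (4 bits).
Byte 2: 0xB7 = 10110111 (10xxxxxx ✓), payload 110111.
Byte 3: 0xAA = 10101010 (10xxxxxx ✓), payload 101010.
Concatenate: 0000110111101010 = 0xDEA (16 bits → U+0DEA).

U+0DEA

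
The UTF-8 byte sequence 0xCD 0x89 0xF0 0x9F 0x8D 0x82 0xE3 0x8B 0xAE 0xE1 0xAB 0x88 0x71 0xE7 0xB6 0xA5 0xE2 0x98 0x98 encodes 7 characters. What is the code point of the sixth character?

U+7DA5

Offset 0: leading byte 0xCD = 11001101 → 2-byte char #1 = CD 89.
Offset 2: leading byte 0xF0 = 11110000 → 4-byte char #2 = F0 9F 8D 82.
Offset 6: leading byte 0xE3 = 11100011 → 3-byte char #3 = E3 8B AE.
Offset 9: leading byte 0xE1 = 11100001 → 3-byte char #4 = E1 AB 88.
Offset 12: leading byte 0x71 = 01110001 → 1-byte char #5 = 71.
Offset 13: leading byte 0xE7 = 11100111 → 3-byte char #6 = E7 B6 A5.
Leading byte 0xE7 = 11100111 matches 1110xxxx → 3-byte sequence.
Byte 1: 0xE7 = 11100111, payload 0111 (4 bits).
Byte 2: 0xB6 = 10110110 (10xxxxxx ✓), payload 110110.
Byte 3: 0xA5 = 10100101 (10xxxxxx ✓), payload 100101.
Concatenate: 0111110110100101 = 0x7DA5 (16 bits → U+7DA5).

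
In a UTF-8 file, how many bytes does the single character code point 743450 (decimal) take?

4

U+B581A = 0xB581A. UTF-8 uses 1 byte below 0x80, 2 below 0x800, 3 below 0x10000, 4 up to 0x10FFFF. 0xB581A is in U+10000–U+10FFFF → 4 bytes.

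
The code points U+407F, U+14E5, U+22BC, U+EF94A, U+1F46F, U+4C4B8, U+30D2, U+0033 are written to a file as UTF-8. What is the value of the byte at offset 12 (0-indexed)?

0x8A

U+407F → 3-byte form E4 81 BF at offsets 0–2.
U+14E5 → 3-byte form E1 93 A5 at offsets 3–5.
U+22BC → 3-byte form E2 8A BC at offsets 6–8.
U+EF94A → 4-byte form F3 AF A5 8A at offsets 9–12.
Offset 12 falls in char 4's range; it's byte 4 of F3 AF A5 8A = 0x8A.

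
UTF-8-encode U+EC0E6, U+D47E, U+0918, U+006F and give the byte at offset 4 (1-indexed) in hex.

0xA6

1-indexed offset 4 is 0-indexed offset 3.
U+EC0E6 → 4-byte form F3 AC 83 A6 at offsets 0–3.
Offset 3 falls in char 1's range; it's byte 4 of F3 AC 83 A6 = 0xA6.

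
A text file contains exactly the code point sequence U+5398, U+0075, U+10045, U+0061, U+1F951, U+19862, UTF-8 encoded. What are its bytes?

E5 8E 98 75 F0 90 81 85 61 F0 9F A5 91 F0 99 A1 A2

U+5398: 3-byte form → E5 8E 98.
U+0075: 1-byte form → 75.
U+10045: 4-byte form → F0 90 81 85.
U+0061: 1-byte form → 61.
U+1F951: 4-byte form → F0 9F A5 91.
U+19862: 4-byte form → F0 99 A1 A2.
Concatenated (17 bytes): E5 8E 98 75 F0 90 81 85 61 F0 9F A5 91 F0 99 A1 A2.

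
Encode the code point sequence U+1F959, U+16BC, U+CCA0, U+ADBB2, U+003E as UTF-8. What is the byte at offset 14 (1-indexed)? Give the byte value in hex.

0xB2

1-indexed offset 14 is 0-indexed offset 13.
U+1F959 → 4-byte form F0 9F A5 99 at offsets 0–3.
U+16BC → 3-byte form E1 9A BC at offsets 4–6.
U+CCA0 → 3-byte form EC B2 A0 at offsets 7–9.
U+ADBB2 → 4-byte form F2 AD AE B2 at offsets 10–13.
Offset 13 falls in char 4's range; it's byte 4 of F2 AD AE B2 = 0xB2.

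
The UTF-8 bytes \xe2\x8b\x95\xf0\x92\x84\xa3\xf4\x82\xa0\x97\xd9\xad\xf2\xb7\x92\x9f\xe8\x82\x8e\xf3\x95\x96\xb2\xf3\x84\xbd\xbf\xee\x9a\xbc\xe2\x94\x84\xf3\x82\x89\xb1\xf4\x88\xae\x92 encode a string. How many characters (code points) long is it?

Byte at offset 0: 0xE2 = 11100010 → 3-byte char (#1). Advance 3.
Byte at offset 3: 0xF0 = 11110000 → 4-byte char (#2). Advance 4.
Byte at offset 7: 0xF4 = 11110100 → 4-byte char (#3). Advance 4.
Byte at offset 11: 0xD9 = 11011001 → 2-byte char (#4). Advance 2.
Byte at offset 13: 0xF2 = 11110010 → 4-byte char (#5). Advance 4.
Byte at offset 17: 0xE8 = 11101000 → 3-byte char (#6). Advance 3.
Byte at offset 20: 0xF3 = 11110011 → 4-byte char (#7). Advance 4.
Byte at offset 24: 0xF3 = 11110011 → 4-byte char (#8). Advance 4.
Byte at offset 28: 0xEE = 11101110 → 3-byte char (#9). Advance 3.
Byte at offset 31: 0xE2 = 11100010 → 3-byte char (#10). Advance 3.
Byte at offset 34: 0xF3 = 11110011 → 4-byte char (#11). Advance 4.
Byte at offset 38: 0xF4 = 11110100 → 4-byte char (#12). Advance 4.
Reached end at offset 42 after 12 code points.

12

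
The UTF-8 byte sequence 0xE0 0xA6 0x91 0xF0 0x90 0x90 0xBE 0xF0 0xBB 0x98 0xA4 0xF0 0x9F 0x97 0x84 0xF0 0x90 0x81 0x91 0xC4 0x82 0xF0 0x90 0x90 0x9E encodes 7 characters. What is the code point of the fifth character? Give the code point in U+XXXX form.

U+10051

Offset 0: leading byte 0xE0 = 11100000 → 3-byte char #1 = E0 A6 91.
Offset 3: leading byte 0xF0 = 11110000 → 4-byte char #2 = F0 90 90 BE.
Offset 7: leading byte 0xF0 = 11110000 → 4-byte char #3 = F0 BB 98 A4.
Offset 11: leading byte 0xF0 = 11110000 → 4-byte char #4 = F0 9F 97 84.
Offset 15: leading byte 0xF0 = 11110000 → 4-byte char #5 = F0 90 81 91.
Leading byte 0xF0 = 11110000 matches 11110xxx → 4-byte sequence.
Byte 1: 0xF0 = 11110000, payload 000 (3 bits).
Byte 2: 0x90 = 10010000 (10xxxxxx ✓), payload 010000.
Byte 3: 0x81 = 10000001 (10xxxxxx ✓), payload 000001.
Byte 4: 0x91 = 10010001 (10xxxxxx ✓), payload 010001.
Concatenate: 000010000000001010001 = 0x10051 (21 bits → U+10051).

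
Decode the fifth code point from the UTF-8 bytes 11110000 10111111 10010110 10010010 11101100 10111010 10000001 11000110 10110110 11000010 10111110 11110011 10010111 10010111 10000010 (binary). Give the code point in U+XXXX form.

Offset 0: leading byte 0xF0 = 11110000 → 4-byte char #1 = F0 BF 96 92.
Offset 4: leading byte 0xEC = 11101100 → 3-byte char #2 = EC BA 81.
Offset 7: leading byte 0xC6 = 11000110 → 2-byte char #3 = C6 B6.
Offset 9: leading byte 0xC2 = 11000010 → 2-byte char #4 = C2 BE.
Offset 11: leading byte 0xF3 = 11110011 → 4-byte char #5 = F3 97 97 82.
Leading byte 0xF3 = 11110011 matches 11110xxx → 4-byte sequence.
Byte 1: 0xF3 = 11110011, payload 011 (3 bits).
Byte 2: 0x97 = 10010111 (10xxxxxx ✓), payload 010111.
Byte 3: 0x97 = 10010111 (10xxxxxx ✓), payload 010111.
Byte 4: 0x82 = 10000010 (10xxxxxx ✓), payload 000010.
Concatenate: 011010111010111000010 = 0xD75C2 (21 bits → U+D75C2).

U+D75C2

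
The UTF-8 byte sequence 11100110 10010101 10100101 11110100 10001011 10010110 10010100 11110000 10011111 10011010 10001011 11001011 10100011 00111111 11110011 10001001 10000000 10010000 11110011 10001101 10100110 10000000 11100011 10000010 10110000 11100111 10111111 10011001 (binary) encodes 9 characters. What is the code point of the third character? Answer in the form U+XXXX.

Offset 0: leading byte 0xE6 = 11100110 → 3-byte char #1 = E6 95 A5.
Offset 3: leading byte 0xF4 = 11110100 → 4-byte char #2 = F4 8B 96 94.
Offset 7: leading byte 0xF0 = 11110000 → 4-byte char #3 = F0 9F 9A 8B.
Leading byte 0xF0 = 11110000 matches 11110xxx → 4-byte sequence.
Byte 1: 0xF0 = 11110000, payload 000 (3 bits).
Byte 2: 0x9F = 10011111 (10xxxxxx ✓), payload 011111.
Byte 3: 0x9A = 10011010 (10xxxxxx ✓), payload 011010.
Byte 4: 0x8B = 10001011 (10xxxxxx ✓), payload 001011.
Concatenate: 000011111011010001011 = 0x1F68B (21 bits → U+1F68B).

U+1F68B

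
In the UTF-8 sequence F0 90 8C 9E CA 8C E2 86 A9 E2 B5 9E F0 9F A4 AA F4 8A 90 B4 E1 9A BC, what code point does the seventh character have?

Offset 0: leading byte 0xF0 = 11110000 → 4-byte char #1 = F0 90 8C 9E.
Offset 4: leading byte 0xCA = 11001010 → 2-byte char #2 = CA 8C.
Offset 6: leading byte 0xE2 = 11100010 → 3-byte char #3 = E2 86 A9.
Offset 9: leading byte 0xE2 = 11100010 → 3-byte char #4 = E2 B5 9E.
Offset 12: leading byte 0xF0 = 11110000 → 4-byte char #5 = F0 9F A4 AA.
Offset 16: leading byte 0xF4 = 11110100 → 4-byte char #6 = F4 8A 90 B4.
Offset 20: leading byte 0xE1 = 11100001 → 3-byte char #7 = E1 9A BC.
Leading byte 0xE1 = 11100001 matches 1110xxxx → 3-byte sequence.
Byte 1: 0xE1 = 11100001, payload 0001 (4 bits).
Byte 2: 0x9A = 10011010 (10xxxxxx ✓), payload 011010.
Byte 3: 0xBC = 10111100 (10xxxxxx ✓), payload 111100.
Concatenate: 0001011010111100 = 0x16BC (16 bits → U+16BC).

U+16BC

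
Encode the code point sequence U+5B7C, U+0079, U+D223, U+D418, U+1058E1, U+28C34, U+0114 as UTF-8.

E5 AD BC 79 ED 88 A3 ED 90 98 F4 85 A3 A1 F0 A8 B0 B4 C4 94

U+5B7C: 3-byte form → E5 AD BC.
U+0079: 1-byte form → 79.
U+D223: 3-byte form → ED 88 A3.
U+D418: 3-byte form → ED 90 98.
U+1058E1: 4-byte form → F4 85 A3 A1.
U+28C34: 4-byte form → F0 A8 B0 B4.
U+0114: 2-byte form → C4 94.
Concatenated (20 bytes): E5 AD BC 79 ED 88 A3 ED 90 98 F4 85 A3 A1 F0 A8 B0 B4 C4 94.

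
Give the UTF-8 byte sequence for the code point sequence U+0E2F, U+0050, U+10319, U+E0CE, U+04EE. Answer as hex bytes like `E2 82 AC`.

U+0E2F: 3-byte form → E0 B8 AF.
U+0050: 1-byte form → 50.
U+10319: 4-byte form → F0 90 8C 99.
U+E0CE: 3-byte form → EE 83 8E.
U+04EE: 2-byte form → D3 AE.
Concatenated (13 bytes): E0 B8 AF 50 F0 90 8C 99 EE 83 8E D3 AE.

E0 B8 AF 50 F0 90 8C 99 EE 83 8E D3 AE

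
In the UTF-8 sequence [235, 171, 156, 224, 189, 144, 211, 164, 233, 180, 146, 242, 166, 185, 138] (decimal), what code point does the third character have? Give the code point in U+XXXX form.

U+04E4

Offset 0: leading byte 0xEB = 11101011 → 3-byte char #1 = EB AB 9C.
Offset 3: leading byte 0xE0 = 11100000 → 3-byte char #2 = E0 BD 90.
Offset 6: leading byte 0xD3 = 11010011 → 2-byte char #3 = D3 A4.
Leading byte 0xD3 = 11010011 matches 110xxxxx → 2-byte sequence.
Byte 1: 0xD3 = 11010011, payload 10011 (5 bits).
Byte 2: 0xA4 = 10100100 (10xxxxxx ✓), payload 100100.
Concatenate: 10011100100 = 0x4E4 (11 bits → U+04E4).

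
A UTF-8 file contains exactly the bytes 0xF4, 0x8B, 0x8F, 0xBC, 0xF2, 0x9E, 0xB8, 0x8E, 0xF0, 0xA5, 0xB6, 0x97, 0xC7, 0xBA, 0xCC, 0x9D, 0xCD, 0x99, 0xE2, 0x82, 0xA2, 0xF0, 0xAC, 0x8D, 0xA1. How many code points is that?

Byte at offset 0: 0xF4 = 11110100 → 4-byte char (#1). Advance 4.
Byte at offset 4: 0xF2 = 11110010 → 4-byte char (#2). Advance 4.
Byte at offset 8: 0xF0 = 11110000 → 4-byte char (#3). Advance 4.
Byte at offset 12: 0xC7 = 11000111 → 2-byte char (#4). Advance 2.
Byte at offset 14: 0xCC = 11001100 → 2-byte char (#5). Advance 2.
Byte at offset 16: 0xCD = 11001101 → 2-byte char (#6). Advance 2.
Byte at offset 18: 0xE2 = 11100010 → 3-byte char (#7). Advance 3.
Byte at offset 21: 0xF0 = 11110000 → 4-byte char (#8). Advance 4.
Reached end at offset 25 after 8 code points.

8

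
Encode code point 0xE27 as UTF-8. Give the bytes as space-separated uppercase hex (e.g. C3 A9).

U+0E27 = 0xE27 = 3623 decimal. In range U+0800–U+FFFF → 3-byte form: 1110xxxx 10xxxxxx 10xxxxxx.
Binary (16 bits): 0000111000100111.
Split 4+6+6: 0000 | 111000 | 100111.
Byte 1: 11100000 = 0xE0.
Byte 2: 10111000 = 0xB8.
Byte 3: 10100111 = 0xA7.

E0 B8 A7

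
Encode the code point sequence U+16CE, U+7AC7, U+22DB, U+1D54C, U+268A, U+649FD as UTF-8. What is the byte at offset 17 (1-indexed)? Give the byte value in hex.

0xF1

1-indexed offset 17 is 0-indexed offset 16.
U+16CE → 3-byte form E1 9B 8E at offsets 0–2.
U+7AC7 → 3-byte form E7 AB 87 at offsets 3–5.
U+22DB → 3-byte form E2 8B 9B at offsets 6–8.
U+1D54C → 4-byte form F0 9D 95 8C at offsets 9–12.
U+268A → 3-byte form E2 9A 8A at offsets 13–15.
U+649FD → 4-byte form F1 A4 A7 BD at offsets 16–19.
Offset 16 falls in char 6's range; it's byte 1 of F1 A4 A7 BD = 0xF1.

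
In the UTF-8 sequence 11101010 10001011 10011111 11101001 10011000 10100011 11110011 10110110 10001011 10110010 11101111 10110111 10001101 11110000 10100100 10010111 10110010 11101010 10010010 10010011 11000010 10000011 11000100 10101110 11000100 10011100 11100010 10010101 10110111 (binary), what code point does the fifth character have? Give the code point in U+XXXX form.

U+245F2

Offset 0: leading byte 0xEA = 11101010 → 3-byte char #1 = EA 8B 9F.
Offset 3: leading byte 0xE9 = 11101001 → 3-byte char #2 = E9 98 A3.
Offset 6: leading byte 0xF3 = 11110011 → 4-byte char #3 = F3 B6 8B B2.
Offset 10: leading byte 0xEF = 11101111 → 3-byte char #4 = EF B7 8D.
Offset 13: leading byte 0xF0 = 11110000 → 4-byte char #5 = F0 A4 97 B2.
Leading byte 0xF0 = 11110000 matches 11110xxx → 4-byte sequence.
Byte 1: 0xF0 = 11110000, payload 000 (3 bits).
Byte 2: 0xA4 = 10100100 (10xxxxxx ✓), payload 100100.
Byte 3: 0x97 = 10010111 (10xxxxxx ✓), payload 010111.
Byte 4: 0xB2 = 10110010 (10xxxxxx ✓), payload 110010.
Concatenate: 000100100010111110010 = 0x245F2 (21 bits → U+245F2).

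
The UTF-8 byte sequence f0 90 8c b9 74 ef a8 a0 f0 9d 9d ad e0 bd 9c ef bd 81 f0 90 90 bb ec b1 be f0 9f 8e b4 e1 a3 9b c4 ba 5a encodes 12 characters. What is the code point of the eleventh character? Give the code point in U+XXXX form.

Offset 0: leading byte 0xF0 = 11110000 → 4-byte char #1 = F0 90 8C B9.
Offset 4: leading byte 0x74 = 01110100 → 1-byte char #2 = 74.
Offset 5: leading byte 0xEF = 11101111 → 3-byte char #3 = EF A8 A0.
Offset 8: leading byte 0xF0 = 11110000 → 4-byte char #4 = F0 9D 9D AD.
Offset 12: leading byte 0xE0 = 11100000 → 3-byte char #5 = E0 BD 9C.
Offset 15: leading byte 0xEF = 11101111 → 3-byte char #6 = EF BD 81.
Offset 18: leading byte 0xF0 = 11110000 → 4-byte char #7 = F0 90 90 BB.
Offset 22: leading byte 0xEC = 11101100 → 3-byte char #8 = EC B1 BE.
Offset 25: leading byte 0xF0 = 11110000 → 4-byte char #9 = F0 9F 8E B4.
Offset 29: leading byte 0xE1 = 11100001 → 3-byte char #10 = E1 A3 9B.
Offset 32: leading byte 0xC4 = 11000100 → 2-byte char #11 = C4 BA.
Leading byte 0xC4 = 11000100 matches 110xxxxx → 2-byte sequence.
Byte 1: 0xC4 = 11000100, payload 00100 (5 bits).
Byte 2: 0xBA = 10111010 (10xxxxxx ✓), payload 111010.
Concatenate: 00100111010 = 0x13A (11 bits → U+013A).

U+013A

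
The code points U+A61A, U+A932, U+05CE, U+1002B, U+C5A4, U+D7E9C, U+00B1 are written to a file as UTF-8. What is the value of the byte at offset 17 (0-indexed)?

0xBA

U+A61A → 3-byte form EA 98 9A at offsets 0–2.
U+A932 → 3-byte form EA A4 B2 at offsets 3–5.
U+05CE → 2-byte form D7 8E at offsets 6–7.
U+1002B → 4-byte form F0 90 80 AB at offsets 8–11.
U+C5A4 → 3-byte form EC 96 A4 at offsets 12–14.
U+D7E9C → 4-byte form F3 97 BA 9C at offsets 15–18.
Offset 17 falls in char 6's range; it's byte 3 of F3 97 BA 9C = 0xBA.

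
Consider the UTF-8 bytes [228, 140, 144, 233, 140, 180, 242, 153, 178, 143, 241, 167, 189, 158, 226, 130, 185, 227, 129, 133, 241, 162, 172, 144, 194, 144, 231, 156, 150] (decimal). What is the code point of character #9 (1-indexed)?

Offset 0: leading byte 0xE4 = 11100100 → 3-byte char #1 = E4 8C 90.
Offset 3: leading byte 0xE9 = 11101001 → 3-byte char #2 = E9 8C B4.
Offset 6: leading byte 0xF2 = 11110010 → 4-byte char #3 = F2 99 B2 8F.
Offset 10: leading byte 0xF1 = 11110001 → 4-byte char #4 = F1 A7 BD 9E.
Offset 14: leading byte 0xE2 = 11100010 → 3-byte char #5 = E2 82 B9.
Offset 17: leading byte 0xE3 = 11100011 → 3-byte char #6 = E3 81 85.
Offset 20: leading byte 0xF1 = 11110001 → 4-byte char #7 = F1 A2 AC 90.
Offset 24: leading byte 0xC2 = 11000010 → 2-byte char #8 = C2 90.
Offset 26: leading byte 0xE7 = 11100111 → 3-byte char #9 = E7 9C 96.
Leading byte 0xE7 = 11100111 matches 1110xxxx → 3-byte sequence.
Byte 1: 0xE7 = 11100111, payload 0111 (4 bits).
Byte 2: 0x9C = 10011100 (10xxxxxx ✓), payload 011100.
Byte 3: 0x96 = 10010110 (10xxxxxx ✓), payload 010110.
Concatenate: 0111011100010110 = 0x7716 (16 bits → U+7716).

U+7716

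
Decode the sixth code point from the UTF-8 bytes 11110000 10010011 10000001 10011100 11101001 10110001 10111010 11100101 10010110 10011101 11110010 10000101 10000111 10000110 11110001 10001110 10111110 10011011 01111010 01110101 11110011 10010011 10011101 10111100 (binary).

U+007A

Offset 0: leading byte 0xF0 = 11110000 → 4-byte char #1 = F0 93 81 9C.
Offset 4: leading byte 0xE9 = 11101001 → 3-byte char #2 = E9 B1 BA.
Offset 7: leading byte 0xE5 = 11100101 → 3-byte char #3 = E5 96 9D.
Offset 10: leading byte 0xF2 = 11110010 → 4-byte char #4 = F2 85 87 86.
Offset 14: leading byte 0xF1 = 11110001 → 4-byte char #5 = F1 8E BE 9B.
Offset 18: leading byte 0x7A = 01111010 → 1-byte char #6 = 7A.
Leading byte 0x7A = 01111010 matches 0xxxxxxx → 1-byte sequence.
Byte 1: 0x7A = 01111010, payload 1111010 (7 bits).
Concatenate: 1111010 = 0x7A (7 bits → U+007A).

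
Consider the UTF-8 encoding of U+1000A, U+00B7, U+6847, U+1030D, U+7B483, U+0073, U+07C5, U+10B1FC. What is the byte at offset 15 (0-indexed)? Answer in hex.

U+1000A → 4-byte form F0 90 80 8A at offsets 0–3.
U+00B7 → 2-byte form C2 B7 at offsets 4–5.
U+6847 → 3-byte form E6 A1 87 at offsets 6–8.
U+1030D → 4-byte form F0 90 8C 8D at offsets 9–12.
U+7B483 → 4-byte form F1 BB 92 83 at offsets 13–16.
Offset 15 falls in char 5's range; it's byte 3 of F1 BB 92 83 = 0x92.

0x92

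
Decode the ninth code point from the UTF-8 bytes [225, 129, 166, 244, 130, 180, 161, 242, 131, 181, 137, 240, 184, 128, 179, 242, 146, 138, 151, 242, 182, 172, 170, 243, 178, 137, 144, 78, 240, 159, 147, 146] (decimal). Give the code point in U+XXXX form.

U+1F4D2

Offset 0: leading byte 0xE1 = 11100001 → 3-byte char #1 = E1 81 A6.
Offset 3: leading byte 0xF4 = 11110100 → 4-byte char #2 = F4 82 B4 A1.
Offset 7: leading byte 0xF2 = 11110010 → 4-byte char #3 = F2 83 B5 89.
Offset 11: leading byte 0xF0 = 11110000 → 4-byte char #4 = F0 B8 80 B3.
Offset 15: leading byte 0xF2 = 11110010 → 4-byte char #5 = F2 92 8A 97.
Offset 19: leading byte 0xF2 = 11110010 → 4-byte char #6 = F2 B6 AC AA.
Offset 23: leading byte 0xF3 = 11110011 → 4-byte char #7 = F3 B2 89 90.
Offset 27: leading byte 0x4E = 01001110 → 1-byte char #8 = 4E.
Offset 28: leading byte 0xF0 = 11110000 → 4-byte char #9 = F0 9F 93 92.
Leading byte 0xF0 = 11110000 matches 11110xxx → 4-byte sequence.
Byte 1: 0xF0 = 11110000, payload 000 (3 bits).
Byte 2: 0x9F = 10011111 (10xxxxxx ✓), payload 011111.
Byte 3: 0x93 = 10010011 (10xxxxxx ✓), payload 010011.
Byte 4: 0x92 = 10010010 (10xxxxxx ✓), payload 010010.
Concatenate: 000011111010011010010 = 0x1F4D2 (21 bits → U+1F4D2).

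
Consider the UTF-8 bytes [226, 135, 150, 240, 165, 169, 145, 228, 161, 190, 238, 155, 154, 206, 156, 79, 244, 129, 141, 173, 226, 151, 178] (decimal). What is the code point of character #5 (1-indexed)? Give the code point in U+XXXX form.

Offset 0: leading byte 0xE2 = 11100010 → 3-byte char #1 = E2 87 96.
Offset 3: leading byte 0xF0 = 11110000 → 4-byte char #2 = F0 A5 A9 91.
Offset 7: leading byte 0xE4 = 11100100 → 3-byte char #3 = E4 A1 BE.
Offset 10: leading byte 0xEE = 11101110 → 3-byte char #4 = EE 9B 9A.
Offset 13: leading byte 0xCE = 11001110 → 2-byte char #5 = CE 9C.
Leading byte 0xCE = 11001110 matches 110xxxxx → 2-byte sequence.
Byte 1: 0xCE = 11001110, payload 01110 (5 bits).
Byte 2: 0x9C = 10011100 (10xxxxxx ✓), payload 011100.
Concatenate: 01110011100 = 0x39C (11 bits → U+039C).

U+039C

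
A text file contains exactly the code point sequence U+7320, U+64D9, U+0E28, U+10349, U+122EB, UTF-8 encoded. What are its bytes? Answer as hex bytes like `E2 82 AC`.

E7 8C A0 E6 93 99 E0 B8 A8 F0 90 8D 89 F0 92 8B AB

U+7320: 3-byte form → E7 8C A0.
U+64D9: 3-byte form → E6 93 99.
U+0E28: 3-byte form → E0 B8 A8.
U+10349: 4-byte form → F0 90 8D 89.
U+122EB: 4-byte form → F0 92 8B AB.
Concatenated (17 bytes): E7 8C A0 E6 93 99 E0 B8 A8 F0 90 8D 89 F0 92 8B AB.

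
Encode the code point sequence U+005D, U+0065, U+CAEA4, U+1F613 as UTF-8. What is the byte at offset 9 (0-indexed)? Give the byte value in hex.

0x93

U+005D → 1-byte form 5D at offsets 0–0.
U+0065 → 1-byte form 65 at offsets 1–1.
U+CAEA4 → 4-byte form F3 8A BA A4 at offsets 2–5.
U+1F613 → 4-byte form F0 9F 98 93 at offsets 6–9.
Offset 9 falls in char 4's range; it's byte 4 of F0 9F 98 93 = 0x93.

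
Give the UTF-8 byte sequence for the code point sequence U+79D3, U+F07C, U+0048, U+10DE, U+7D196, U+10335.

U+79D3: 3-byte form → E7 A7 93.
U+F07C: 3-byte form → EF 81 BC.
U+0048: 1-byte form → 48.
U+10DE: 3-byte form → E1 83 9E.
U+7D196: 4-byte form → F1 BD 86 96.
U+10335: 4-byte form → F0 90 8C B5.
Concatenated (18 bytes): E7 A7 93 EF 81 BC 48 E1 83 9E F1 BD 86 96 F0 90 8C B5.

E7 A7 93 EF 81 BC 48 E1 83 9E F1 BD 86 96 F0 90 8C B5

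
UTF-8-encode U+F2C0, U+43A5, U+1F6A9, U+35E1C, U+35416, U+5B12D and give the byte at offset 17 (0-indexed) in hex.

U+F2C0 → 3-byte form EF 8B 80 at offsets 0–2.
U+43A5 → 3-byte form E4 8E A5 at offsets 3–5.
U+1F6A9 → 4-byte form F0 9F 9A A9 at offsets 6–9.
U+35E1C → 4-byte form F0 B5 B8 9C at offsets 10–13.
U+35416 → 4-byte form F0 B5 90 96 at offsets 14–17.
Offset 17 falls in char 5's range; it's byte 4 of F0 B5 90 96 = 0x96.

0x96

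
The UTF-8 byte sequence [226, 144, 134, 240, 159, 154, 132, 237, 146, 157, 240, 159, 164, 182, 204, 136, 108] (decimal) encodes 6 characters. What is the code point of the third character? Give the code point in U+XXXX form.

Offset 0: leading byte 0xE2 = 11100010 → 3-byte char #1 = E2 90 86.
Offset 3: leading byte 0xF0 = 11110000 → 4-byte char #2 = F0 9F 9A 84.
Offset 7: leading byte 0xED = 11101101 → 3-byte char #3 = ED 92 9D.
Leading byte 0xED = 11101101 matches 1110xxxx → 3-byte sequence.
Byte 1: 0xED = 11101101, payload 1101 (4 bits).
Byte 2: 0x92 = 10010010 (10xxxxxx ✓), payload 010010.
Byte 3: 0x9D = 10011101 (10xxxxxx ✓), payload 011101.
Concatenate: 1101010010011101 = 0xD49D (16 bits → U+D49D).

U+D49D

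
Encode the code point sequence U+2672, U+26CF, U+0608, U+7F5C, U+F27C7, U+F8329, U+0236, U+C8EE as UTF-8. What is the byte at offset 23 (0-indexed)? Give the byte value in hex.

0xAE

U+2672 → 3-byte form E2 99 B2 at offsets 0–2.
U+26CF → 3-byte form E2 9B 8F at offsets 3–5.
U+0608 → 2-byte form D8 88 at offsets 6–7.
U+7F5C → 3-byte form E7 BD 9C at offsets 8–10.
U+F27C7 → 4-byte form F3 B2 9F 87 at offsets 11–14.
U+F8329 → 4-byte form F3 B8 8C A9 at offsets 15–18.
U+0236 → 2-byte form C8 B6 at offsets 19–20.
U+C8EE → 3-byte form EC A3 AE at offsets 21–23.
Offset 23 falls in char 8's range; it's byte 3 of EC A3 AE = 0xAE.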